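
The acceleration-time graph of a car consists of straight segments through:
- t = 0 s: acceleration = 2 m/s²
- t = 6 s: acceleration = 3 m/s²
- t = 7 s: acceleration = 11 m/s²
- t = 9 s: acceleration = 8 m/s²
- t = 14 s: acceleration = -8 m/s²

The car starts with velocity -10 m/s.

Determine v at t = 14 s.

31 m/s

Δv equals the area under the a-t graph; then v = v₀ + Δv.
0–6 s: ½(2 + 3)(6) = 15 m/s
6–7 s: ½(3 + 11)(1) = 7 m/s
7–9 s: ½(11 + 8)(2) = 19 m/s
9–14 s: ½(8 + -8)(5) = 0 m/s
Δv = 41 m/s, so v(14) = -10 + (41) = 31 m/s.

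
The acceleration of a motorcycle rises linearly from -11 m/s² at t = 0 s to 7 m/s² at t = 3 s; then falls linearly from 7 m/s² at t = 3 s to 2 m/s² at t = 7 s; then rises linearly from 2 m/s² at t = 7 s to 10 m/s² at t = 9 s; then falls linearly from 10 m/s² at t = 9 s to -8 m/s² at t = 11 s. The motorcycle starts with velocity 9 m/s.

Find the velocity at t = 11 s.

35 m/s

Δv equals the area under the a-t graph; then v = v₀ + Δv.
0–3 s: ½(-11 + 7)(3) = -6 m/s
3–7 s: ½(7 + 2)(4) = 18 m/s
7–9 s: ½(2 + 10)(2) = 12 m/s
9–11 s: ½(10 + -8)(2) = 2 m/s
Δv = 26 m/s, so v(11) = 9 + (26) = 35 m/s.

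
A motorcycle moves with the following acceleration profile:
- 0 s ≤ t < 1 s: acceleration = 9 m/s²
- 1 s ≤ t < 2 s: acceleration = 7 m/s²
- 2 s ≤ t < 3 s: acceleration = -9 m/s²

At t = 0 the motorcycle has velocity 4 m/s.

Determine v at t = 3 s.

Δv equals the area under the a-t graph; then v = v₀ + Δv.
0–1 s: 9 × 1 = 9 m/s
1–2 s: 7 × 1 = 7 m/s
2–3 s: -9 × 1 = -9 m/s
Δv = 7 m/s, so v(3) = 4 + (7) = 11 m/s.

11 m/s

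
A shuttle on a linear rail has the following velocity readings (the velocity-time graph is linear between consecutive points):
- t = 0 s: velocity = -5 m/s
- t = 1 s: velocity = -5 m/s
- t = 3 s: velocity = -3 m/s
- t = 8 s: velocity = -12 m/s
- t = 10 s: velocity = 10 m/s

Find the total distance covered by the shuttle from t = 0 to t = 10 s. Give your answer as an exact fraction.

Distance (not displacement) is the total path length: add the absolute areas under v-t.
0–1 s: |-5| × 1 = 5 m
1–3 s: |½(-5 + -3)(2)| = 8 m
3–8 s: |½(-3 + -12)(5)| = 37.5 m
8–10 s: v = 0 at t = 100/11 s; triangle areas 72/11 + 50/11 = 122/11 m
Total distance = 1355/22 m

1355/22 m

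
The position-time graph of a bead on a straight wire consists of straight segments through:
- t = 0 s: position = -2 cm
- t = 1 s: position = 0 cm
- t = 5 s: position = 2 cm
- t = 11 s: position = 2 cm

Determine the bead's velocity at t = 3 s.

0.5 cm/s

Velocity is the slope of the x-t graph on 1–5 s: (2 − 0)/(5 − 1) = 0.5 cm/s.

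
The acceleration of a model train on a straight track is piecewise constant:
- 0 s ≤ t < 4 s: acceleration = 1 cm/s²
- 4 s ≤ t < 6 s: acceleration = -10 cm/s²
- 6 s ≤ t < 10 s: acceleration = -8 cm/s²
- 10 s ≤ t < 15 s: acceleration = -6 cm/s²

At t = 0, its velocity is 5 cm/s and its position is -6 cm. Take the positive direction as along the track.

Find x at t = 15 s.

On each constant-a segment, Δv = aΔt and Δx = v₀Δt + ½aΔt²; chain segment to segment.
0–4 s: v starts 5 cm/s; Δx = 5·4 + ½·1·4² = 28 cm; v ends 9 cm/s.
4–6 s: v starts 9 cm/s; Δx = 9·2 + ½·-10·2² = -2 cm; v ends -11 cm/s.
6–10 s: v starts -11 cm/s; Δx = -11·4 + ½·-8·4² = -108 cm; v ends -43 cm/s.
10–15 s: v starts -43 cm/s; Δx = -43·5 + ½·-6·5² = -290 cm; v ends -73 cm/s.
x(15) = -6 + Σ Δx = -378 cm.

-378 cm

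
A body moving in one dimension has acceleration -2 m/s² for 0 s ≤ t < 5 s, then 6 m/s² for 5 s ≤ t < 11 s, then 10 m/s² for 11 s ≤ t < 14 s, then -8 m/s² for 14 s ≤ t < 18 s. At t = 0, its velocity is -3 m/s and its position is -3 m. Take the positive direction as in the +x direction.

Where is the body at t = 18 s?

249 m

On each constant-a segment, Δv = aΔt and Δx = v₀Δt + ½aΔt²; chain segment to segment.
0–5 s: v starts -3 m/s; Δx = -3·5 + ½·-2·5² = -40 m; v ends -13 m/s.
5–11 s: v starts -13 m/s; Δx = -13·6 + ½·6·6² = 30 m; v ends 23 m/s.
11–14 s: v starts 23 m/s; Δx = 23·3 + ½·10·3² = 114 m; v ends 53 m/s.
14–18 s: v starts 53 m/s; Δx = 53·4 + ½·-8·4² = 148 m; v ends 21 m/s.
x(18) = -3 + Σ Δx = 249 m.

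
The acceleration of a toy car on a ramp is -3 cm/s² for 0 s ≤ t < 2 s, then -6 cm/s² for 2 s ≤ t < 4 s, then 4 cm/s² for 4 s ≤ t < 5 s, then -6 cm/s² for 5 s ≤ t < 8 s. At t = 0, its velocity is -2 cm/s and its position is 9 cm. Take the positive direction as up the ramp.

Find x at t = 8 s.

-122 cm

On each constant-a segment, Δv = aΔt and Δx = v₀Δt + ½aΔt²; chain segment to segment.
0–2 s: v starts -2 cm/s; Δx = -2·2 + ½·-3·2² = -10 cm; v ends -8 cm/s.
2–4 s: v starts -8 cm/s; Δx = -8·2 + ½·-6·2² = -28 cm; v ends -20 cm/s.
4–5 s: v starts -20 cm/s; Δx = -20·1 + ½·4·1² = -18 cm; v ends -16 cm/s.
5–8 s: v starts -16 cm/s; Δx = -16·3 + ½·-6·3² = -75 cm; v ends -34 cm/s.
x(8) = 9 + Σ Δx = -122 cm.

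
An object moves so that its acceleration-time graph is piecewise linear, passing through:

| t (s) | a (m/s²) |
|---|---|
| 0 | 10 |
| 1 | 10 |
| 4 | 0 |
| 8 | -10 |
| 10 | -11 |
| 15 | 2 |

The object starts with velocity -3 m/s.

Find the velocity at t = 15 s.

Δv equals the area under the a-t graph; then v = v₀ + Δv.
0–1 s: 10 × 1 = 10 m/s
1–4 s: ½(10 + 0)(3) = 15 m/s
4–8 s: ½(0 + -10)(4) = -20 m/s
8–10 s: ½(-10 + -11)(2) = -21 m/s
10–15 s: ½(-11 + 2)(5) = -22.5 m/s
Δv = -38.5 m/s, so v(15) = -3 + (-38.5) = -41.5 m/s.

-41.5 m/s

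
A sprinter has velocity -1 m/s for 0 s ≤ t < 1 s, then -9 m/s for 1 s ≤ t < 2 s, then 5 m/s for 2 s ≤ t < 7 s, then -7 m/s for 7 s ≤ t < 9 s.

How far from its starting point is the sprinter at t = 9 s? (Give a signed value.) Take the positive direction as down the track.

1 m

Net displacement equals the area under the velocity-time graph (areas below the axis count negative).
0–1 s: -1 × 1 = -1 m
1–2 s: -9 × 1 = -9 m
2–7 s: 5 × 5 = 25 m
7–9 s: -7 × 2 = -14 m
Net displacement = 1 m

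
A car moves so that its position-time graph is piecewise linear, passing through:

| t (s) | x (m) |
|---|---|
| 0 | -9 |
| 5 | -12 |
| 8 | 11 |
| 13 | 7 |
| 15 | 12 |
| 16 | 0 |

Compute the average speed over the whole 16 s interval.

Average speed = (total path length)/(elapsed time); on a piecewise-linear x-t graph the path length is Σ|Δx|.
0–5 s: |Δx| = |-12 − -9| = 3 m
5–8 s: |Δx| = |11 − -12| = 23 m
8–13 s: |Δx| = |7 − 11| = 4 m
13–15 s: |Δx| = |12 − 7| = 5 m
15–16 s: |Δx| = |0 − 12| = 12 m
Total path = 47 m; average speed = 47/16 = 2.9375 m/s.

2.9375 m/s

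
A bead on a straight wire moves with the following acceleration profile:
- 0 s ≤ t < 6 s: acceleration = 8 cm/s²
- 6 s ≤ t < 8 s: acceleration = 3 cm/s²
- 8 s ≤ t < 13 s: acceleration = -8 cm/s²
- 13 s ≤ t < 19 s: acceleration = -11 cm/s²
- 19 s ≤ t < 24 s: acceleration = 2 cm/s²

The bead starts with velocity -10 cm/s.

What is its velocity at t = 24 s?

-52 cm/s

Δv equals the area under the a-t graph; then v = v₀ + Δv.
0–6 s: 8 × 6 = 48 cm/s
6–8 s: 3 × 2 = 6 cm/s
8–13 s: -8 × 5 = -40 cm/s
13–19 s: -11 × 6 = -66 cm/s
19–24 s: 2 × 5 = 10 cm/s
Δv = -42 cm/s, so v(24) = -10 + (-42) = -52 cm/s.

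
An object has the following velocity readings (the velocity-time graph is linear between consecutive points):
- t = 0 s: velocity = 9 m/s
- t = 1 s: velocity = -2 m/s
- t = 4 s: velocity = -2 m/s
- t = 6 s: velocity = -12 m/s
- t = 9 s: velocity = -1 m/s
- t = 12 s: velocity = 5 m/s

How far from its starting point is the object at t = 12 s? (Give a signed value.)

-30 m

Net displacement equals the area under the velocity-time graph (areas below the axis count negative).
0–1 s: ½(9 + -2)(1) = 3.5 m
1–4 s: -2 × 3 = -6 m
4–6 s: ½(-2 + -12)(2) = -14 m
6–9 s: ½(-12 + -1)(3) = -19.5 m
9–12 s: ½(-1 + 5)(3) = 6 m
Net displacement = -30 m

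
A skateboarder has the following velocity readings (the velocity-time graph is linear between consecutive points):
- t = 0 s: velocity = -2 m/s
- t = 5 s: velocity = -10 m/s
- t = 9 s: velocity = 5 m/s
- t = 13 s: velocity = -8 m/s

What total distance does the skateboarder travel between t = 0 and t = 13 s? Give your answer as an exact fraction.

2354/39 m

Total distance travelled is ∫|v| dt — sum the magnitudes of each area piece.
0–5 s: |½(-2 + -10)(5)| = 30 m
5–9 s: v = 0 at t = 23/3 s; triangle areas 40/3 + 10/3 = 50/3 m
9–13 s: v = 0 at t = 137/13 s; triangle areas 50/13 + 128/13 = 178/13 m
Total distance = 2354/39 m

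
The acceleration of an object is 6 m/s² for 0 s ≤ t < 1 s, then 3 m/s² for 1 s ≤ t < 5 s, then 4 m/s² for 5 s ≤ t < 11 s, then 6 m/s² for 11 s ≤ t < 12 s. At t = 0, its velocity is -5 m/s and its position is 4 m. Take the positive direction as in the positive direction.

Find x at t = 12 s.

On each constant-a segment, Δv = aΔt and Δx = v₀Δt + ½aΔt²; chain segment to segment.
0–1 s: v starts -5 m/s; Δx = -5·1 + ½·6·1² = -2 m; v ends 1 m/s.
1–5 s: v starts 1 m/s; Δx = 1·4 + ½·3·4² = 28 m; v ends 13 m/s.
5–11 s: v starts 13 m/s; Δx = 13·6 + ½·4·6² = 150 m; v ends 37 m/s.
11–12 s: v starts 37 m/s; Δx = 37·1 + ½·6·1² = 40 m; v ends 43 m/s.
x(12) = 4 + Σ Δx = 220 m.

220 m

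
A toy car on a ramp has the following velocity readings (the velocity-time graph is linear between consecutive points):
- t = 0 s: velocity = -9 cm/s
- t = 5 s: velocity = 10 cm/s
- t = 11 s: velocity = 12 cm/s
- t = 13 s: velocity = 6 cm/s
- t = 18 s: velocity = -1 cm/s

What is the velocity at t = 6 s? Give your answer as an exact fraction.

On 5–11 s the graph is linear from 10 to 12 cm/s: v(6) = 10 + (12 − 10)·(6 − 5)/(11 − 5) = 31/3 cm/s.

31/3 cm/s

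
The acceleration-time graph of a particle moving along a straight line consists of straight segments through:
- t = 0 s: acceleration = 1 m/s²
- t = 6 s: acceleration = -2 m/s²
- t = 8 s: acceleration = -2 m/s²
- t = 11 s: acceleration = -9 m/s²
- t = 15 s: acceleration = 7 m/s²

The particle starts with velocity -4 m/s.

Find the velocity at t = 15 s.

-31.5 m/s

Δv equals the area under the a-t graph; then v = v₀ + Δv.
0–6 s: ½(1 + -2)(6) = -3 m/s
6–8 s: -2 × 2 = -4 m/s
8–11 s: ½(-2 + -9)(3) = -16.5 m/s
11–15 s: ½(-9 + 7)(4) = -4 m/s
Δv = -27.5 m/s, so v(15) = -4 + (-27.5) = -31.5 m/s.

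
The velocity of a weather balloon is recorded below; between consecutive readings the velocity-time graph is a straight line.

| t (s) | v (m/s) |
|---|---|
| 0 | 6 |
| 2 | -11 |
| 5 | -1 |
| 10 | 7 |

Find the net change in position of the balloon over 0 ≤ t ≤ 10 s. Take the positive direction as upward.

-8 m

Net displacement equals the area under the velocity-time graph (areas below the axis count negative).
0–2 s: ½(6 + -11)(2) = -5 m
2–5 s: ½(-11 + -1)(3) = -18 m
5–10 s: ½(-1 + 7)(5) = 15 m
Net displacement = -8 m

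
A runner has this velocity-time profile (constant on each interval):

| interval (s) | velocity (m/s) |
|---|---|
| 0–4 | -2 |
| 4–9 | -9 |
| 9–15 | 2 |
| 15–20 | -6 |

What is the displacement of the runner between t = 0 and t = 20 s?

-71 m

Displacement is the signed area under the v-t curve.
0–4 s: -2 × 4 = -8 m
4–9 s: -9 × 5 = -45 m
9–15 s: 2 × 6 = 12 m
15–20 s: -6 × 5 = -30 m
Net displacement = -71 m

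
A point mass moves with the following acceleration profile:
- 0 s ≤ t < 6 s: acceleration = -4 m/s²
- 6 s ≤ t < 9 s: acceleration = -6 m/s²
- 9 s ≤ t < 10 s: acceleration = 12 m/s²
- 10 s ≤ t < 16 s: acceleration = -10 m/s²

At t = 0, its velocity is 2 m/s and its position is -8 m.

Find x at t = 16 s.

-543 m

On each constant-a segment, Δv = aΔt and Δx = v₀Δt + ½aΔt²; chain segment to segment.
0–6 s: v starts 2 m/s; Δx = 2·6 + ½·-4·6² = -60 m; v ends -22 m/s.
6–9 s: v starts -22 m/s; Δx = -22·3 + ½·-6·3² = -93 m; v ends -40 m/s.
9–10 s: v starts -40 m/s; Δx = -40·1 + ½·12·1² = -34 m; v ends -28 m/s.
10–16 s: v starts -28 m/s; Δx = -28·6 + ½·-10·6² = -348 m; v ends -88 m/s.
x(16) = -8 + Σ Δx = -543 m.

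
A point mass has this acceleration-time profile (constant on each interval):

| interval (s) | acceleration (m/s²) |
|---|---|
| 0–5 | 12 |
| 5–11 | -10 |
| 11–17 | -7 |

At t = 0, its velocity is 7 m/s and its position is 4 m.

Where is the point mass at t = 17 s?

327 m

On each constant-a segment, Δv = aΔt and Δx = v₀Δt + ½aΔt²; chain segment to segment.
0–5 s: v starts 7 m/s; Δx = 7·5 + ½·12·5² = 185 m; v ends 67 m/s.
5–11 s: v starts 67 m/s; Δx = 67·6 + ½·-10·6² = 222 m; v ends 7 m/s.
11–17 s: v starts 7 m/s; Δx = 7·6 + ½·-7·6² = -84 m; v ends -35 m/s.
x(17) = 4 + Σ Δx = 327 m.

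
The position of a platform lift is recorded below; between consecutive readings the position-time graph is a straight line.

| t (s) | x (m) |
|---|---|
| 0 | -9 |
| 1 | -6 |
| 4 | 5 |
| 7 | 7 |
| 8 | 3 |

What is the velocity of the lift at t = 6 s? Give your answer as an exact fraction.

Velocity is the slope of the x-t graph on 4–7 s: (7 − 5)/(7 − 4) = 2/3 m/s.

2/3 m/s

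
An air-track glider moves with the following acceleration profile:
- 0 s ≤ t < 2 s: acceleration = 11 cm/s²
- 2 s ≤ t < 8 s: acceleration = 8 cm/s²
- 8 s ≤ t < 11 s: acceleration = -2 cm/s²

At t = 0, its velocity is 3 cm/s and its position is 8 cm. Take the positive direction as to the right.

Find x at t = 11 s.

On each constant-a segment, Δv = aΔt and Δx = v₀Δt + ½aΔt²; chain segment to segment.
0–2 s: v starts 3 cm/s; Δx = 3·2 + ½·11·2² = 28 cm; v ends 25 cm/s.
2–8 s: v starts 25 cm/s; Δx = 25·6 + ½·8·6² = 294 cm; v ends 73 cm/s.
8–11 s: v starts 73 cm/s; Δx = 73·3 + ½·-2·3² = 210 cm; v ends 67 cm/s.
x(11) = 8 + Σ Δx = 540 cm.

540 cm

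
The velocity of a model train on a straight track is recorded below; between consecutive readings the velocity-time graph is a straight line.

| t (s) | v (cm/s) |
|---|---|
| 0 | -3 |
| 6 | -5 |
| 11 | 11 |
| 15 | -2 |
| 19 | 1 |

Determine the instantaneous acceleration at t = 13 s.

-3.25 cm/s²

Acceleration is the slope of the v-t graph on 11–15 s: (-2 − 11)/(15 − 11) = -3.25 cm/s².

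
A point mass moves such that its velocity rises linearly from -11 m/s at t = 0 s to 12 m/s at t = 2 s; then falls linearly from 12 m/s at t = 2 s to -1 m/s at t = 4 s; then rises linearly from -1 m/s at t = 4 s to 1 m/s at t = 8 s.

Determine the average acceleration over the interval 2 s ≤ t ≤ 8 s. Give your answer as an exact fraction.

Average acceleration = Δv/Δt = (1 − 12)/(8 − 2) = -11/6 m/s².

-11/6 m/s²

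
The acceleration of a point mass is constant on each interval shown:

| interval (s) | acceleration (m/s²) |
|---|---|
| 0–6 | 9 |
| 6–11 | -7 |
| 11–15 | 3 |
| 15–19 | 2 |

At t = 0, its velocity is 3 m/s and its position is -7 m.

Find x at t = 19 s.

On each constant-a segment, Δv = aΔt and Δx = v₀Δt + ½aΔt²; chain segment to segment.
0–6 s: v starts 3 m/s; Δx = 3·6 + ½·9·6² = 180 m; v ends 57 m/s.
6–11 s: v starts 57 m/s; Δx = 57·5 + ½·-7·5² = 197.5 m; v ends 22 m/s.
11–15 s: v starts 22 m/s; Δx = 22·4 + ½·3·4² = 112 m; v ends 34 m/s.
15–19 s: v starts 34 m/s; Δx = 34·4 + ½·2·4² = 152 m; v ends 42 m/s.
x(19) = -7 + Σ Δx = 634.5 m.

634.5 m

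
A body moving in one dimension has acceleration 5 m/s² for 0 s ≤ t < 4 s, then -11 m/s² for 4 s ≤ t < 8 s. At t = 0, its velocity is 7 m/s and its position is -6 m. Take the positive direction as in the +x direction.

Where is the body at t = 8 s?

On each constant-a segment, Δv = aΔt and Δx = v₀Δt + ½aΔt²; chain segment to segment.
0–4 s: v starts 7 m/s; Δx = 7·4 + ½·5·4² = 68 m; v ends 27 m/s.
4–8 s: v starts 27 m/s; Δx = 27·4 + ½·-11·4² = 20 m; v ends -17 m/s.
x(8) = -6 + Σ Δx = 82 m.

82 m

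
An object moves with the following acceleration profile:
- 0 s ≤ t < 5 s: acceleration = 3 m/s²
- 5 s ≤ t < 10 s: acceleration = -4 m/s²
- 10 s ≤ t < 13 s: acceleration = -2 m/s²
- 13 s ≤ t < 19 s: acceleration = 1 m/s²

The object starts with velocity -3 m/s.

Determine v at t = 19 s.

-8 m/s

Δv equals the area under the a-t graph; then v = v₀ + Δv.
0–5 s: 3 × 5 = 15 m/s
5–10 s: -4 × 5 = -20 m/s
10–13 s: -2 × 3 = -6 m/s
13–19 s: 1 × 6 = 6 m/s
Δv = -5 m/s, so v(19) = -3 + (-5) = -8 m/s.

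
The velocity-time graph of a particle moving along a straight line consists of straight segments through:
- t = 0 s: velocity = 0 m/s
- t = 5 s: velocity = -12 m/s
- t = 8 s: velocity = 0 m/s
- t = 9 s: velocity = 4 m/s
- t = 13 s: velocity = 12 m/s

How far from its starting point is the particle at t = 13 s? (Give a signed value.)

Net displacement equals the area under the velocity-time graph (areas below the axis count negative).
0–5 s: ½(0 + -12)(5) = -30 m
5–8 s: ½(-12 + 0)(3) = -18 m
8–9 s: ½(0 + 4)(1) = 2 m
9–13 s: ½(4 + 12)(4) = 32 m
Net displacement = -14 m

-14 m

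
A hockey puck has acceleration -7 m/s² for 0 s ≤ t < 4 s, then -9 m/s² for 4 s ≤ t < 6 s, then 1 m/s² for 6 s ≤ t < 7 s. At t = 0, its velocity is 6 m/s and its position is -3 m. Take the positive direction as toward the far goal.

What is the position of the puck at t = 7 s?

On each constant-a segment, Δv = aΔt and Δx = v₀Δt + ½aΔt²; chain segment to segment.
0–4 s: v starts 6 m/s; Δx = 6·4 + ½·-7·4² = -32 m; v ends -22 m/s.
4–6 s: v starts -22 m/s; Δx = -22·2 + ½·-9·2² = -62 m; v ends -40 m/s.
6–7 s: v starts -40 m/s; Δx = -40·1 + ½·1·1² = -39.5 m; v ends -39 m/s.
x(7) = -3 + Σ Δx = -136.5 m.

-136.5 m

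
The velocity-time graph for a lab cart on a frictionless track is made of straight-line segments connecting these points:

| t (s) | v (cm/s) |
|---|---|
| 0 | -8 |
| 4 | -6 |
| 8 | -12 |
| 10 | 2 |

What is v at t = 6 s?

-9 cm/s

On 4–8 s the graph is linear from -6 to -12 cm/s: v(6) = -6 + (-12 − -6)·(6 − 4)/(8 − 4) = -9 cm/s.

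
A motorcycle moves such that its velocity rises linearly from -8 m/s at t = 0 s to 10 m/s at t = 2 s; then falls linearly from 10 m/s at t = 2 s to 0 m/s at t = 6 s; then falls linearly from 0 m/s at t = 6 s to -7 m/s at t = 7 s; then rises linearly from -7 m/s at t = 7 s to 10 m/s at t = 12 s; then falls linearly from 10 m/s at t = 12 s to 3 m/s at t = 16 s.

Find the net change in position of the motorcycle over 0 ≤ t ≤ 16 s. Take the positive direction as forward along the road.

Displacement is the signed area under the v-t curve.
0–2 s: ½(-8 + 10)(2) = 2 m
2–6 s: ½(10 + 0)(4) = 20 m
6–7 s: ½(0 + -7)(1) = -3.5 m
7–12 s: ½(-7 + 10)(5) = 7.5 m
12–16 s: ½(10 + 3)(4) = 26 m
Net displacement = 52 m

52 m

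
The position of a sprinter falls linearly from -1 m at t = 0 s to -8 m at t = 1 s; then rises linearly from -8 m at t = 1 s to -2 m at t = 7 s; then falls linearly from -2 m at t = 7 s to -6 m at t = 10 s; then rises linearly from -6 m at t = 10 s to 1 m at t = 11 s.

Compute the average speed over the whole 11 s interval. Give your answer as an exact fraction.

24/11 m/s

Average speed = (total path length)/(elapsed time); on a piecewise-linear x-t graph the path length is Σ|Δx|.
0–1 s: |Δx| = |-8 − -1| = 7 m
1–7 s: |Δx| = |-2 − -8| = 6 m
7–10 s: |Δx| = |-6 − -2| = 4 m
10–11 s: |Δx| = |1 − -6| = 7 m
Total path = 24 m; average speed = 24/11 = 24/11 m/s.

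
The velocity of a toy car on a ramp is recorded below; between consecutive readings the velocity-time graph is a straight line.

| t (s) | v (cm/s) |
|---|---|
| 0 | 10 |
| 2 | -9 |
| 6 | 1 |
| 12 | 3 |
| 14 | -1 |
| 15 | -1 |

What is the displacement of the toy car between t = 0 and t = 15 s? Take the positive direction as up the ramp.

-2 cm

Displacement is the signed area under the v-t curve.
0–2 s: ½(10 + -9)(2) = 1 cm
2–6 s: ½(-9 + 1)(4) = -16 cm
6–12 s: ½(1 + 3)(6) = 12 cm
12–14 s: ½(3 + -1)(2) = 2 cm
14–15 s: -1 × 1 = -1 cm
Net displacement = -2 cm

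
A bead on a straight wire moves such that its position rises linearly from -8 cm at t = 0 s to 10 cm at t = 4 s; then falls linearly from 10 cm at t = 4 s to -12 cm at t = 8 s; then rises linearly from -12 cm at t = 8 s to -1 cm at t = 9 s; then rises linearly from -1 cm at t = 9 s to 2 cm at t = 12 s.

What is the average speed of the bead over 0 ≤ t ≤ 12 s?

Average speed = (total path length)/(elapsed time); on a piecewise-linear x-t graph the path length is Σ|Δx|.
0–4 s: |Δx| = |10 − -8| = 18 cm
4–8 s: |Δx| = |-12 − 10| = 22 cm
8–9 s: |Δx| = |-1 − -12| = 11 cm
9–12 s: |Δx| = |2 − -1| = 3 cm
Total path = 54 cm; average speed = 54/12 = 4.5 cm/s.

4.5 cm/s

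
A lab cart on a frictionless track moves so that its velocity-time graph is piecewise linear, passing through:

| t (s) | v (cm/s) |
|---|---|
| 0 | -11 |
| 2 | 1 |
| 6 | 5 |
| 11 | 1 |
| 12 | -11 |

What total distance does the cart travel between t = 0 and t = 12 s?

Total distance travelled is ∫|v| dt — sum the magnitudes of each area piece.
0–2 s: v = 0 at t = 11/6 s; triangle areas 121/12 + 1/12 = 61/6 cm
2–6 s: |½(1 + 5)(4)| = 12 cm
6–11 s: |½(5 + 1)(5)| = 15 cm
11–12 s: v = 0 at t = 133/12 s; triangle areas 1/24 + 121/24 = 61/12 cm
Total distance = 42.25 cm

42.25 cm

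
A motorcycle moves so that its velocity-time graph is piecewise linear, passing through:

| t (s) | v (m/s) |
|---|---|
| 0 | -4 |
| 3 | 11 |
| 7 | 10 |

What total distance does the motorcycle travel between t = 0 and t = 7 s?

Distance (not displacement) is the total path length: add the absolute areas under v-t.
0–3 s: v = 0 at t = 0.8 s; triangle areas 1.6 + 12.1 = 13.7 m
3–7 s: |½(11 + 10)(4)| = 42 m
Total distance = 55.7 m

55.7 m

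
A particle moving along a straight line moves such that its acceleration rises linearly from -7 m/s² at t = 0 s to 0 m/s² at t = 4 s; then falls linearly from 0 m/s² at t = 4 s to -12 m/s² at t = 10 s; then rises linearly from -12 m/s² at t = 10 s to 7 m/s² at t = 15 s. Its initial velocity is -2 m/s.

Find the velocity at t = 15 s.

Δv equals the area under the a-t graph; then v = v₀ + Δv.
0–4 s: ½(-7 + 0)(4) = -14 m/s
4–10 s: ½(0 + -12)(6) = -36 m/s
10–15 s: ½(-12 + 7)(5) = -12.5 m/s
Δv = -62.5 m/s, so v(15) = -2 + (-62.5) = -64.5 m/s.

-64.5 m/s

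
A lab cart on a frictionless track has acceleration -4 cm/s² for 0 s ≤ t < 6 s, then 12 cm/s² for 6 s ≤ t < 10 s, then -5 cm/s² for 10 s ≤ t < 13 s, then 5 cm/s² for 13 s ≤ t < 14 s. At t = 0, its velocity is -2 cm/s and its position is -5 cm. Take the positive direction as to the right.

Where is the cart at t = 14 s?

On each constant-a segment, Δv = aΔt and Δx = v₀Δt + ½aΔt²; chain segment to segment.
0–6 s: v starts -2 cm/s; Δx = -2·6 + ½·-4·6² = -84 cm; v ends -26 cm/s.
6–10 s: v starts -26 cm/s; Δx = -26·4 + ½·12·4² = -8 cm; v ends 22 cm/s.
10–13 s: v starts 22 cm/s; Δx = 22·3 + ½·-5·3² = 43.5 cm; v ends 7 cm/s.
13–14 s: v starts 7 cm/s; Δx = 7·1 + ½·5·1² = 9.5 cm; v ends 12 cm/s.
x(14) = -5 + Σ Δx = -44 cm.

-44 cm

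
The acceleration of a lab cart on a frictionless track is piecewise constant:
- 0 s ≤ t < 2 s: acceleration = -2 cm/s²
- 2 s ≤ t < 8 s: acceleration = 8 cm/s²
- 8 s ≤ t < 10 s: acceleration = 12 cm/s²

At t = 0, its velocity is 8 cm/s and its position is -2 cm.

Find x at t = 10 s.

On each constant-a segment, Δv = aΔt and Δx = v₀Δt + ½aΔt²; chain segment to segment.
0–2 s: v starts 8 cm/s; Δx = 8·2 + ½·-2·2² = 12 cm; v ends 4 cm/s.
2–8 s: v starts 4 cm/s; Δx = 4·6 + ½·8·6² = 168 cm; v ends 52 cm/s.
8–10 s: v starts 52 cm/s; Δx = 52·2 + ½·12·2² = 128 cm; v ends 76 cm/s.
x(10) = -2 + Σ Δx = 306 cm.

306 cm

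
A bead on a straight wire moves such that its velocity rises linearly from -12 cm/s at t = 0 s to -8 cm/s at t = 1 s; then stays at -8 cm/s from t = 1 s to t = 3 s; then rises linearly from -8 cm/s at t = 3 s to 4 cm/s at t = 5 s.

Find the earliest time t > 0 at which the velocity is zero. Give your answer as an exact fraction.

t = 13/3 s

v changes sign on 3–5 s (from -8 to 4); the graph is linear there, so v = 0 at t = 3 + (8)·(5 − 3)/(4 − -8) = 13/3 s.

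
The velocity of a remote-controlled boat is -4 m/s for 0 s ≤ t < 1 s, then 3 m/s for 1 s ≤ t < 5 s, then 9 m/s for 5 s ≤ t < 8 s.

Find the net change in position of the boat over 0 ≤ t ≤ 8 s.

Displacement is the signed area under the v-t curve.
0–1 s: -4 × 1 = -4 m
1–5 s: 3 × 4 = 12 m
5–8 s: 9 × 3 = 27 m
Net displacement = 35 m

35 m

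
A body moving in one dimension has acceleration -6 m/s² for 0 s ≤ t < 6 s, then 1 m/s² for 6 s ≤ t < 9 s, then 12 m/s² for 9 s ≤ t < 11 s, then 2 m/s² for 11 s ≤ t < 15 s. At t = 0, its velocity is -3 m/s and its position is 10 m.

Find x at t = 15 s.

-308.5 m

On each constant-a segment, Δv = aΔt and Δx = v₀Δt + ½aΔt²; chain segment to segment.
0–6 s: v starts -3 m/s; Δx = -3·6 + ½·-6·6² = -126 m; v ends -39 m/s.
6–9 s: v starts -39 m/s; Δx = -39·3 + ½·1·3² = -112.5 m; v ends -36 m/s.
9–11 s: v starts -36 m/s; Δx = -36·2 + ½·12·2² = -48 m; v ends -12 m/s.
11–15 s: v starts -12 m/s; Δx = -12·4 + ½·2·4² = -32 m; v ends -4 m/s.
x(15) = 10 + Σ Δx = -308.5 m.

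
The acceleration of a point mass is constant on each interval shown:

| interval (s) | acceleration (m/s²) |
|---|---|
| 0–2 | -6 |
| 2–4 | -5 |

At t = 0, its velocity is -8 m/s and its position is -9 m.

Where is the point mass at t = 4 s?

-87 m

On each constant-a segment, Δv = aΔt and Δx = v₀Δt + ½aΔt²; chain segment to segment.
0–2 s: v starts -8 m/s; Δx = -8·2 + ½·-6·2² = -28 m; v ends -20 m/s.
2–4 s: v starts -20 m/s; Δx = -20·2 + ½·-5·2² = -50 m; v ends -30 m/s.
x(4) = -9 + Σ Δx = -87 m.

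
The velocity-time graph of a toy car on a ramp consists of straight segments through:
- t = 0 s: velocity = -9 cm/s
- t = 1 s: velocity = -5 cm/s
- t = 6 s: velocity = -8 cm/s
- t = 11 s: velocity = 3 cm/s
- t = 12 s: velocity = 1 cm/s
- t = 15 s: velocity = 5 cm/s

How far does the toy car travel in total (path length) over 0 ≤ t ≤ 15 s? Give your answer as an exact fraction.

738/11 cm

Distance (not displacement) is the total path length: add the absolute areas under v-t.
0–1 s: |½(-9 + -5)(1)| = 7 cm
1–6 s: |½(-5 + -8)(5)| = 32.5 cm
6–11 s: v = 0 at t = 106/11 s; triangle areas 160/11 + 45/22 = 365/22 cm
11–12 s: |½(3 + 1)(1)| = 2 cm
12–15 s: |½(1 + 5)(3)| = 9 cm
Total distance = 738/11 cm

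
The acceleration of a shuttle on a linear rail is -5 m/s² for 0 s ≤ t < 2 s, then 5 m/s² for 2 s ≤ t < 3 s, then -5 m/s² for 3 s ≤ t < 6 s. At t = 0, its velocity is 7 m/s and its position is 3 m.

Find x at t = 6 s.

-10 m

On each constant-a segment, Δv = aΔt and Δx = v₀Δt + ½aΔt²; chain segment to segment.
0–2 s: v starts 7 m/s; Δx = 7·2 + ½·-5·2² = 4 m; v ends -3 m/s.
2–3 s: v starts -3 m/s; Δx = -3·1 + ½·5·1² = -0.5 m; v ends 2 m/s.
3–6 s: v starts 2 m/s; Δx = 2·3 + ½·-5·3² = -16.5 m; v ends -13 m/s.
x(6) = 3 + Σ Δx = -10 m.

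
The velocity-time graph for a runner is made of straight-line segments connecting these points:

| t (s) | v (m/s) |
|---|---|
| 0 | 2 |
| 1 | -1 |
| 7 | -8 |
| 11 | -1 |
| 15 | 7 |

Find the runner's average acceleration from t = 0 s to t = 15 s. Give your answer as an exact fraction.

Average acceleration = Δv/Δt = (7 − 2)/(15 − 0) = 1/3 m/s².

1/3 m/s²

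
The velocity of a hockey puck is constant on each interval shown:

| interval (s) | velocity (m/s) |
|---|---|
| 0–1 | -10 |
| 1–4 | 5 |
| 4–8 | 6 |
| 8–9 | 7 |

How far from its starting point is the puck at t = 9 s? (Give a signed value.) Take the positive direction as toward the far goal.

36 m

Net displacement equals the area under the velocity-time graph (areas below the axis count negative).
0–1 s: -10 × 1 = -10 m
1–4 s: 5 × 3 = 15 m
4–8 s: 6 × 4 = 24 m
8–9 s: 7 × 1 = 7 m
Net displacement = 36 m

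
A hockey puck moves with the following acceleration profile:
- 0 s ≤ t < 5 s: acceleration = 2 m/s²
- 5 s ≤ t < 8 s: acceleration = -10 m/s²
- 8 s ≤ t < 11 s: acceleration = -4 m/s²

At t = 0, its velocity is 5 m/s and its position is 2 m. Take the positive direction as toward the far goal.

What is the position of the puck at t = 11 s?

-11 m

On each constant-a segment, Δv = aΔt and Δx = v₀Δt + ½aΔt²; chain segment to segment.
0–5 s: v starts 5 m/s; Δx = 5·5 + ½·2·5² = 50 m; v ends 15 m/s.
5–8 s: v starts 15 m/s; Δx = 15·3 + ½·-10·3² = 0 m; v ends -15 m/s.
8–11 s: v starts -15 m/s; Δx = -15·3 + ½·-4·3² = -63 m; v ends -27 m/s.
x(11) = 2 + Σ Δx = -11 m.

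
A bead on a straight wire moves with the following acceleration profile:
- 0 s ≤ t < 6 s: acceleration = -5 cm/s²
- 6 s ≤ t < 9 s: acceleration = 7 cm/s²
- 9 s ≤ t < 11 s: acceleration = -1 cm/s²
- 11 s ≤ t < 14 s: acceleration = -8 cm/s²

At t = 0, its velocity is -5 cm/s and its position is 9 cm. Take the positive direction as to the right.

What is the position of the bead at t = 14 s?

On each constant-a segment, Δv = aΔt and Δx = v₀Δt + ½aΔt²; chain segment to segment.
0–6 s: v starts -5 cm/s; Δx = -5·6 + ½·-5·6² = -120 cm; v ends -35 cm/s.
6–9 s: v starts -35 cm/s; Δx = -35·3 + ½·7·3² = -73.5 cm; v ends -14 cm/s.
9–11 s: v starts -14 cm/s; Δx = -14·2 + ½·-1·2² = -30 cm; v ends -16 cm/s.
11–14 s: v starts -16 cm/s; Δx = -16·3 + ½·-8·3² = -84 cm; v ends -40 cm/s.
x(14) = 9 + Σ Δx = -298.5 cm.

-298.5 cm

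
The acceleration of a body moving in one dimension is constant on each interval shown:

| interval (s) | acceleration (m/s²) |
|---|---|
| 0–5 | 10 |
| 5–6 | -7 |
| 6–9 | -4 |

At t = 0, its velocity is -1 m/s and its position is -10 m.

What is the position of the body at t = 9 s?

On each constant-a segment, Δv = aΔt and Δx = v₀Δt + ½aΔt²; chain segment to segment.
0–5 s: v starts -1 m/s; Δx = -1·5 + ½·10·5² = 120 m; v ends 49 m/s.
5–6 s: v starts 49 m/s; Δx = 49·1 + ½·-7·1² = 45.5 m; v ends 42 m/s.
6–9 s: v starts 42 m/s; Δx = 42·3 + ½·-4·3² = 108 m; v ends 30 m/s.
x(9) = -10 + Σ Δx = 263.5 m.

263.5 m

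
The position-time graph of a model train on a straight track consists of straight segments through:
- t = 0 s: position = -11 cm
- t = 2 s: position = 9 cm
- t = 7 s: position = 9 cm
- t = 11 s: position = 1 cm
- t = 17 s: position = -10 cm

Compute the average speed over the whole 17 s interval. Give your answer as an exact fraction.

39/17 cm/s

Average speed = (total path length)/(elapsed time); on a piecewise-linear x-t graph the path length is Σ|Δx|.
0–2 s: |Δx| = |9 − -11| = 20 cm
2–7 s: |Δx| = |9 − 9| = 0 cm
7–11 s: |Δx| = |1 − 9| = 8 cm
11–17 s: |Δx| = |-10 − 1| = 11 cm
Total path = 39 cm; average speed = 39/17 = 39/17 cm/s.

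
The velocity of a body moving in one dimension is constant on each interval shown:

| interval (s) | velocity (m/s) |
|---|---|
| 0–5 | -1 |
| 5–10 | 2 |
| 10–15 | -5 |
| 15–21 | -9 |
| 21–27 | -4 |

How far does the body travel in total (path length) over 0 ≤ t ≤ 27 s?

118 m

Total distance travelled is ∫|v| dt — sum the magnitudes of each area piece.
0–5 s: |-1| × 5 = 5 m
5–10 s: |2| × 5 = 10 m
10–15 s: |-5| × 5 = 25 m
15–21 s: |-9| × 6 = 54 m
21–27 s: |-4| × 6 = 24 m
Total distance = 118 m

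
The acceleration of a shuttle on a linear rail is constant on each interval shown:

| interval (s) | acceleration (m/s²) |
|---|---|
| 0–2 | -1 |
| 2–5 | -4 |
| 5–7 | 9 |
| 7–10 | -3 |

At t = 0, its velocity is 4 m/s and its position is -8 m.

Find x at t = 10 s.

On each constant-a segment, Δv = aΔt and Δx = v₀Δt + ½aΔt²; chain segment to segment.
0–2 s: v starts 4 m/s; Δx = 4·2 + ½·-1·2² = 6 m; v ends 2 m/s.
2–5 s: v starts 2 m/s; Δx = 2·3 + ½·-4·3² = -12 m; v ends -10 m/s.
5–7 s: v starts -10 m/s; Δx = -10·2 + ½·9·2² = -2 m; v ends 8 m/s.
7–10 s: v starts 8 m/s; Δx = 8·3 + ½·-3·3² = 10.5 m; v ends -1 m/s.
x(10) = -8 + Σ Δx = -5.5 m.

-5.5 m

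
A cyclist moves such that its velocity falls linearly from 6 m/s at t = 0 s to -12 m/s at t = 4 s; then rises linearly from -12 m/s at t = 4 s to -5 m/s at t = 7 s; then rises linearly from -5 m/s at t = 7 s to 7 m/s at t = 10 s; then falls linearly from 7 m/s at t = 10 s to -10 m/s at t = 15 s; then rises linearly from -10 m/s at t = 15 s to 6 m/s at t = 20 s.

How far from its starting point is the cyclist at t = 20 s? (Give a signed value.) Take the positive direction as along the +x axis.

-52 m

Net displacement equals the area under the velocity-time graph (areas below the axis count negative).
0–4 s: ½(6 + -12)(4) = -12 m
4–7 s: ½(-12 + -5)(3) = -25.5 m
7–10 s: ½(-5 + 7)(3) = 3 m
10–15 s: ½(7 + -10)(5) = -7.5 m
15–20 s: ½(-10 + 6)(5) = -10 m
Net displacement = -52 m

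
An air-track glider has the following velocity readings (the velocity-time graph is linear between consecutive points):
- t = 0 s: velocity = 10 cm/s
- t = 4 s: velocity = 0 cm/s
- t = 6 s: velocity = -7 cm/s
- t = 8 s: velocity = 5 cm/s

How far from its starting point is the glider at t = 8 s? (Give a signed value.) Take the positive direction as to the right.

Net displacement equals the area under the velocity-time graph (areas below the axis count negative).
0–4 s: ½(10 + 0)(4) = 20 cm
4–6 s: ½(0 + -7)(2) = -7 cm
6–8 s: ½(-7 + 5)(2) = -2 cm
Net displacement = 11 cm

11 cm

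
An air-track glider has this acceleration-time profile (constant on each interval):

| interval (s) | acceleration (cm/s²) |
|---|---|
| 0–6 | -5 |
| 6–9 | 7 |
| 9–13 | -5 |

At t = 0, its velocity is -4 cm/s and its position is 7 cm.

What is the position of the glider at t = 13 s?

On each constant-a segment, Δv = aΔt and Δx = v₀Δt + ½aΔt²; chain segment to segment.
0–6 s: v starts -4 cm/s; Δx = -4·6 + ½·-5·6² = -114 cm; v ends -34 cm/s.
6–9 s: v starts -34 cm/s; Δx = -34·3 + ½·7·3² = -70.5 cm; v ends -13 cm/s.
9–13 s: v starts -13 cm/s; Δx = -13·4 + ½·-5·4² = -92 cm; v ends -33 cm/s.
x(13) = 7 + Σ Δx = -269.5 cm.

-269.5 cm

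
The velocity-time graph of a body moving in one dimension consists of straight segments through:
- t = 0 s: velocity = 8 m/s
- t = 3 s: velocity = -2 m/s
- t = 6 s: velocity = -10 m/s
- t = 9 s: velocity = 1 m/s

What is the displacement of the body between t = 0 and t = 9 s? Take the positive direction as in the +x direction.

Net displacement equals the area under the velocity-time graph (areas below the axis count negative).
0–3 s: ½(8 + -2)(3) = 9 m
3–6 s: ½(-2 + -10)(3) = -18 m
6–9 s: ½(-10 + 1)(3) = -13.5 m
Net displacement = -22.5 m

-22.5 m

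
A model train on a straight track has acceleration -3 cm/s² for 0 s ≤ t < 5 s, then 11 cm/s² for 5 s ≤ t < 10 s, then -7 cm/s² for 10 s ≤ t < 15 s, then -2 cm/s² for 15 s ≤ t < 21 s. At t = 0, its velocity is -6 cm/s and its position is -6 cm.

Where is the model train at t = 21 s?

-0.5 cm

On each constant-a segment, Δv = aΔt and Δx = v₀Δt + ½aΔt²; chain segment to segment.
0–5 s: v starts -6 cm/s; Δx = -6·5 + ½·-3·5² = -67.5 cm; v ends -21 cm/s.
5–10 s: v starts -21 cm/s; Δx = -21·5 + ½·11·5² = 32.5 cm; v ends 34 cm/s.
10–15 s: v starts 34 cm/s; Δx = 34·5 + ½·-7·5² = 82.5 cm; v ends -1 cm/s.
15–21 s: v starts -1 cm/s; Δx = -1·6 + ½·-2·6² = -42 cm; v ends -13 cm/s.
x(21) = -6 + Σ Δx = -0.5 cm.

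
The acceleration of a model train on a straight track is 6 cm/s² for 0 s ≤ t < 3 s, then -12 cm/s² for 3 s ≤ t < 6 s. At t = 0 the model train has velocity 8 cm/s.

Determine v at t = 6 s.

Δv equals the area under the a-t graph; then v = v₀ + Δv.
0–3 s: 6 × 3 = 18 cm/s
3–6 s: -12 × 3 = -36 cm/s
Δv = -18 cm/s, so v(6) = 8 + (-18) = -10 cm/s.

-10 cm/s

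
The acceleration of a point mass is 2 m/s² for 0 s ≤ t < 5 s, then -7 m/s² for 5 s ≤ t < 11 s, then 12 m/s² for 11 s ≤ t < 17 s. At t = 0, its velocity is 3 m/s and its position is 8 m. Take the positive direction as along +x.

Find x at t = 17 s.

On each constant-a segment, Δv = aΔt and Δx = v₀Δt + ½aΔt²; chain segment to segment.
0–5 s: v starts 3 m/s; Δx = 3·5 + ½·2·5² = 40 m; v ends 13 m/s.
5–11 s: v starts 13 m/s; Δx = 13·6 + ½·-7·6² = -48 m; v ends -29 m/s.
11–17 s: v starts -29 m/s; Δx = -29·6 + ½·12·6² = 42 m; v ends 43 m/s.
x(17) = 8 + Σ Δx = 42 m.

42 m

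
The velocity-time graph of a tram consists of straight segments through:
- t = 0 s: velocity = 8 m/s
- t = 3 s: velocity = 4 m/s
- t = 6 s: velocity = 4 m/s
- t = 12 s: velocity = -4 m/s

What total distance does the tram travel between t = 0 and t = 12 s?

Total distance travelled is ∫|v| dt — sum the magnitudes of each area piece.
0–3 s: |½(8 + 4)(3)| = 18 m
3–6 s: |4| × 3 = 12 m
6–12 s: v = 0 at t = 9 s; triangle areas 6 + 6 = 12 m
Total distance = 42 m

42 m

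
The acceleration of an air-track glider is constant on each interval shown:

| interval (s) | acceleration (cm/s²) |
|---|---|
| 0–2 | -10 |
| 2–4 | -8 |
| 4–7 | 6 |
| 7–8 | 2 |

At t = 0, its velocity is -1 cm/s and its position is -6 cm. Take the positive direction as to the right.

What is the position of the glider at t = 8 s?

On each constant-a segment, Δv = aΔt and Δx = v₀Δt + ½aΔt²; chain segment to segment.
0–2 s: v starts -1 cm/s; Δx = -1·2 + ½·-10·2² = -22 cm; v ends -21 cm/s.
2–4 s: v starts -21 cm/s; Δx = -21·2 + ½·-8·2² = -58 cm; v ends -37 cm/s.
4–7 s: v starts -37 cm/s; Δx = -37·3 + ½·6·3² = -84 cm; v ends -19 cm/s.
7–8 s: v starts -19 cm/s; Δx = -19·1 + ½·2·1² = -18 cm; v ends -17 cm/s.
x(8) = -6 + Σ Δx = -188 cm.

-188 cm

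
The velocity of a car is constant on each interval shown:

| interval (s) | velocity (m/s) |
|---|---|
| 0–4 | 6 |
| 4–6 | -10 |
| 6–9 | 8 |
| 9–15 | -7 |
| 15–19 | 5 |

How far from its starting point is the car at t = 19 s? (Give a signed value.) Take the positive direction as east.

6 m

Net displacement equals the area under the velocity-time graph (areas below the axis count negative).
0–4 s: 6 × 4 = 24 m
4–6 s: -10 × 2 = -20 m
6–9 s: 8 × 3 = 24 m
9–15 s: -7 × 6 = -42 m
15–19 s: 5 × 4 = 20 m
Net displacement = 6 m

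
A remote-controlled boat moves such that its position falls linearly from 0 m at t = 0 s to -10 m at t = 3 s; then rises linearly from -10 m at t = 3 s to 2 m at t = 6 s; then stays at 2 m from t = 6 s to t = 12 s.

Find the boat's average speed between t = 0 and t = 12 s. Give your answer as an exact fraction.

Average speed = (total path length)/(elapsed time); on a piecewise-linear x-t graph the path length is Σ|Δx|.
0–3 s: |Δx| = |-10 − 0| = 10 m
3–6 s: |Δx| = |2 − -10| = 12 m
6–12 s: |Δx| = |2 − 2| = 0 m
Total path = 22 m; average speed = 22/12 = 11/6 m/s.

11/6 m/s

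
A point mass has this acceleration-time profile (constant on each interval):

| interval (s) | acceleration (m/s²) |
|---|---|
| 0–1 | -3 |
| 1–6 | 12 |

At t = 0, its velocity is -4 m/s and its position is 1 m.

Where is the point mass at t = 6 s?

110.5 m

On each constant-a segment, Δv = aΔt and Δx = v₀Δt + ½aΔt²; chain segment to segment.
0–1 s: v starts -4 m/s; Δx = -4·1 + ½·-3·1² = -5.5 m; v ends -7 m/s.
1–6 s: v starts -7 m/s; Δx = -7·5 + ½·12·5² = 115 m; v ends 53 m/s.
x(6) = 1 + Σ Δx = 110.5 m.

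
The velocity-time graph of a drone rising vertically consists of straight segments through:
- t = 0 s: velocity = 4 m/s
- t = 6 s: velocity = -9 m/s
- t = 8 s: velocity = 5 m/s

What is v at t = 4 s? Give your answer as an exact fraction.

-14/3 m/s

On 0–6 s the graph is linear from 4 to -9 m/s: v(4) = 4 + (-9 − 4)·(4 − 0)/(6 − 0) = -14/3 m/s.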